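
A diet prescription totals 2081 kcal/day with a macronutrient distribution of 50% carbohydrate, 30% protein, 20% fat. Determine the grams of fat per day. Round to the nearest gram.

Fat energy = 20% × 2081 = 416.2 kcal.
At 9 kcal/g: 416.2 ÷ 9 = 46.2444 g.

46 g/day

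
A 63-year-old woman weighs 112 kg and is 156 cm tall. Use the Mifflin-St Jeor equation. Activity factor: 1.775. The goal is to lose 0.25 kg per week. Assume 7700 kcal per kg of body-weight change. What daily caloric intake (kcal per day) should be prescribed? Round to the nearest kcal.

Mifflin-St Jeor (female): BMR = 10(112) + 6.25(156) − 5(63) − 161 = 1120 + 975 − 315 − 161 = 1619 kcal/day.
TEE = 1619 × 1.775 = 2873.725 kcal/day.
Required daily deficit = 0.25 × 7700 ÷ 7 = 275 kcal/day.
Target intake = 2873.725 − 275 = 2598.725 kcal/day.

2599 kcal per day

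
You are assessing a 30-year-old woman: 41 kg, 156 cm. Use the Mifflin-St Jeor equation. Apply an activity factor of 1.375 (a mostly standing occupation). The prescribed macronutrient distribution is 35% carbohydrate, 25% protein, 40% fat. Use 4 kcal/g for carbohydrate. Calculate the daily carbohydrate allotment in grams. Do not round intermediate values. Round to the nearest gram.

Mifflin-St Jeor (female): BMR = 10(41) + 6.25(156) − 5(30) − 161 = 410 + 975 − 150 − 161 = 1074 kcal/day.
TEE = 1074 × 1.375 = 1476.75 kcal/day.
Carbohydrate energy = 35% × 1476.75 = 516.8625 kcal.
Carbohydrate = 516.8625 ÷ 4 kcal/g = 129.2156 g.

129 g/day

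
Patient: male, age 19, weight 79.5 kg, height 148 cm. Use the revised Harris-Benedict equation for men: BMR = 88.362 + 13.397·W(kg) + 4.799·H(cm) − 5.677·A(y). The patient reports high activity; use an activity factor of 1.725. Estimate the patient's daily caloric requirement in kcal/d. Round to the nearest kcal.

3029 kcal/d

Harris-Benedict: BMR = 88.362 + 13.397(79.5) + 4.799(148) − 5.677(19) = 1755.8125 kcal/day.
TEE = BMR × activity factor = 1755.8125 × 1.725 = 3028.7766 kcal/day.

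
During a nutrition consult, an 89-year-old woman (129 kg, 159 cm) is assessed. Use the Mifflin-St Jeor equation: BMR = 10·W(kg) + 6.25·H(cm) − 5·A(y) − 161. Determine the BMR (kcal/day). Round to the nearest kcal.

Mifflin-St Jeor (female): BMR = 10(129) + 6.25(159) − 5(89) − 161 = 1290 + 993.75 − 445 − 161 = 1677.75 kcal/day.

1678 kcal/day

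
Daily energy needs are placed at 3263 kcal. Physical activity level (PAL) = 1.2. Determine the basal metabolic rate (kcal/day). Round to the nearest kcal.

2719 kcal/day

BMR = TEE ÷ activity factor = 3263 ÷ 1.2 = 2719.1667 kcal/day.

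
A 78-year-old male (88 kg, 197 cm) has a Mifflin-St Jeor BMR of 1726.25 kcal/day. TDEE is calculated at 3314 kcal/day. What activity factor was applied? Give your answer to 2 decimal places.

1.92

Activity factor = TEE ÷ BMR = 3314 ÷ 1726.25 = 1.92.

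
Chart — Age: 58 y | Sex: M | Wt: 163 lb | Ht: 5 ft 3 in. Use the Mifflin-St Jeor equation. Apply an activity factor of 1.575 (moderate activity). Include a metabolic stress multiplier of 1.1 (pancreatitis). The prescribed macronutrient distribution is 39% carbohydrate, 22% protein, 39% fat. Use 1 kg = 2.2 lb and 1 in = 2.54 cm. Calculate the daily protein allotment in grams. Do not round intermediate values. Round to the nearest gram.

Convert to metric: weight = 163 ÷ 2.2 = 74.0909 kg; height = (5×12 + 3) × 2.54 = 63 × 2.54 = 160.02 cm.
Mifflin-St Jeor (male): BMR = 10(74.0909) + 6.25(160.02) − 5(58) + 5 = 740.9091 + 1000.125 − 290 + 5 = 1456.0341 kcal/day.
TEE = 1456.0341 × 1.575 = 2293.2537 kcal/day.
With stress factor 1.1: 2293.2537 × 1.1 = 2522.5791 kcal/day.
Protein energy = 22% × 2522.5791 = 554.9674 kcal.
Protein = 554.9674 ÷ 4 kcal/g = 138.7418 g.

139 g/day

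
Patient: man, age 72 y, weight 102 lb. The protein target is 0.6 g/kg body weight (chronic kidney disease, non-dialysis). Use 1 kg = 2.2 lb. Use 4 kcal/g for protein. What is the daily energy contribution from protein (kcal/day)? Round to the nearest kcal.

111 kcal/day

Weight in kg = 102 ÷ 2.2 = 46.3636 kg.
Protein = 0.6 g/kg × 46.3636 kg = 27.8182 g/day.
Protein energy = 27.8182 g × 4 kcal/g = 111.2727 kcal/day.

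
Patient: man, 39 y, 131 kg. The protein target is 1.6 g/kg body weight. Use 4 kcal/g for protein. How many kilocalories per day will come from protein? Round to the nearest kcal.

838 kcal/day

Protein = 1.6 g/kg × 131 kg = 209.6 g/day.
Protein energy = 209.6 g × 4 kcal/g = 838.4 kcal/day.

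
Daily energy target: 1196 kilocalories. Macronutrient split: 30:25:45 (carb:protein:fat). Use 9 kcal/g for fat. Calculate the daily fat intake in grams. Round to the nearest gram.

Fat energy = 45% × 1196 = 538.2 kcal.
At 9 kcal/g: 538.2 ÷ 9 = 59.8 g.

60 g/day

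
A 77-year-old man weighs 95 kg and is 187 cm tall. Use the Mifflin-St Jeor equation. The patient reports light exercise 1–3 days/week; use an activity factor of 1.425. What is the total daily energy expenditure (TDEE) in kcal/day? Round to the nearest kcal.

2478 kcal/day

Mifflin-St Jeor (male): BMR = 10(95) + 6.25(187) − 5(77) + 5 = 950 + 1168.75 − 385 + 5 = 1738.75 kcal/day.
TEE = BMR × activity factor = 1738.75 × 1.425 = 2477.7188 kcal/day.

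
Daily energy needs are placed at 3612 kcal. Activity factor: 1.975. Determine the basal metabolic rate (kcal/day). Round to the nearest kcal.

1829 kcal/day

BMR = TEE ÷ activity factor = 3612 ÷ 1.975 = 1828.8608 kcal/day.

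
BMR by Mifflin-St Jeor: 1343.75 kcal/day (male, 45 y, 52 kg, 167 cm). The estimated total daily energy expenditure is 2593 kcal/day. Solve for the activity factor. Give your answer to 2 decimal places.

1.93

Activity factor = TEE ÷ BMR = 2593 ÷ 1343.75 = 1.93.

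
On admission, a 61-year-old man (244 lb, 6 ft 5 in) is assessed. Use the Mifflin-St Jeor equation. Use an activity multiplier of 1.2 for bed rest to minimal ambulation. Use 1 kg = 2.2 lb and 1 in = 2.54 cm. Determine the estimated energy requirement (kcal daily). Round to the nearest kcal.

Convert to metric: weight = 244 ÷ 2.2 = 110.9091 kg; height = (6×12 + 5) × 2.54 = 77 × 2.54 = 195.58 cm.
Mifflin-St Jeor (male): BMR = 10(110.9091) + 6.25(195.58) − 5(61) + 5 = 1109.0909 + 1222.375 − 305 + 5 = 2031.4659 kcal/day.
TEE = BMR × activity factor = 2031.4659 × 1.2 = 2437.7591 kcal/day.

2438 kcal daily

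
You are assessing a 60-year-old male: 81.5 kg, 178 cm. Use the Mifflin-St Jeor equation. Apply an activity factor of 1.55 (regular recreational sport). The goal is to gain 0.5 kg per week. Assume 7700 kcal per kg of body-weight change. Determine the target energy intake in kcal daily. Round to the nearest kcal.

Mifflin-St Jeor (male): BMR = 10(81.5) + 6.25(178) − 5(60) + 5 = 815 + 1112.5 − 300 + 5 = 1632.5 kcal/day.
TEE = 1632.5 × 1.55 = 2530.375 kcal/day.
Required daily surplus = 0.5 × 7700 ÷ 7 = 550 kcal/day.
Target intake = 2530.375 + 550 = 3080.375 kcal/day.

3080 kcal daily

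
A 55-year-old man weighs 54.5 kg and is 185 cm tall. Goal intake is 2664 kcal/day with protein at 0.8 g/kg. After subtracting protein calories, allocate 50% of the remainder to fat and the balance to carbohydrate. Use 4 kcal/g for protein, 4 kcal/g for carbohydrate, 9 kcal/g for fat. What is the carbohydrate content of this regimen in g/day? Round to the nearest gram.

311 g/day

Protein = 0.8 × 54.5 = 43.6 g → 43.6 × 4 = 174.4 kcal.
Non-protein calories = 2664 − 174.4 = 2489.6 kcal.
Fat: 50% × 2489.6 = 1244.8 kcal; carbohydrate: 1244.8 kcal.
Carbohydrate: 1244.8 kcal ÷ 4 kcal/g = 311.2 g.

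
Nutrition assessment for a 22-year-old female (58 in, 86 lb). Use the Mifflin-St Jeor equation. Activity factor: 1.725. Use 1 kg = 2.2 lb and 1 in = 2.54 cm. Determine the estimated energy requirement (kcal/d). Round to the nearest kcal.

Convert to metric: weight = 86 ÷ 2.2 = 39.0909 kg; height = 58 × 2.54 = 147.32 cm.
Mifflin-St Jeor (female): BMR = 10(39.0909) + 6.25(147.32) − 5(22) − 161 = 390.9091 + 920.75 − 110 − 161 = 1040.6591 kcal/day.
TEE = BMR × activity factor = 1040.6591 × 1.725 = 1795.1369 kcal/day.

1795 kcal/d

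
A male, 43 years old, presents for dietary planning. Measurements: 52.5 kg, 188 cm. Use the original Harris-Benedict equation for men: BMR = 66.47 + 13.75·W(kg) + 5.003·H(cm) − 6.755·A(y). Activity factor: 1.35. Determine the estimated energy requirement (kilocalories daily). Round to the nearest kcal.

Harris-Benedict: BMR = 66.47 + 13.75(52.5) + 5.003(188) − 6.755(43) = 1438.444 kcal/day.
TEE = BMR × activity factor = 1438.444 × 1.35 = 1941.8994 kcal/day.

1942 kilocalories daily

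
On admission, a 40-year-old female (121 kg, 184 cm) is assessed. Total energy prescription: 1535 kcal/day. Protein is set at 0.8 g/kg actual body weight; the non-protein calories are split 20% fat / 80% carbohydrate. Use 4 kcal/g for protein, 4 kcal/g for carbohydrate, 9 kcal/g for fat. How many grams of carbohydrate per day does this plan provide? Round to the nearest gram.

Protein = 0.8 × 121 = 96.8 g → 96.8 × 4 = 387.2 kcal.
Non-protein calories = 1535 − 387.2 = 1147.8 kcal.
Fat: 20% × 1147.8 = 229.56 kcal; carbohydrate: 918.24 kcal.
Carbohydrate: 918.24 kcal ÷ 4 kcal/g = 229.56 g.

230 g/day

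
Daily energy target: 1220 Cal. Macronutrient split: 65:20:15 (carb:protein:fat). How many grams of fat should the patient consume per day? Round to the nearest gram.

20 g/day

Fat energy = 15% × 1220 = 183 kcal.
At 9 kcal/g: 183 ÷ 9 = 20.3333 g.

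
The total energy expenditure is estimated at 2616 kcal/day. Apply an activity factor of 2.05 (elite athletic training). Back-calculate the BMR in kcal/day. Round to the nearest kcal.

BMR = TEE ÷ activity factor = 2616 ÷ 2.05 = 1276.0976 kcal/day.

1276 kcal/day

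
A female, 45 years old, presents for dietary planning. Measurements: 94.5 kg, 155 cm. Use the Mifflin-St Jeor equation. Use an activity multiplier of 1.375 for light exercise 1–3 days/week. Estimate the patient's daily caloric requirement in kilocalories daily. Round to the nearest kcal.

Mifflin-St Jeor (female): BMR = 10(94.5) + 6.25(155) − 5(45) − 161 = 945 + 968.75 − 225 − 161 = 1527.75 kcal/day.
TEE = BMR × activity factor = 1527.75 × 1.375 = 2100.6563 kcal/day.

2101 kilocalories daily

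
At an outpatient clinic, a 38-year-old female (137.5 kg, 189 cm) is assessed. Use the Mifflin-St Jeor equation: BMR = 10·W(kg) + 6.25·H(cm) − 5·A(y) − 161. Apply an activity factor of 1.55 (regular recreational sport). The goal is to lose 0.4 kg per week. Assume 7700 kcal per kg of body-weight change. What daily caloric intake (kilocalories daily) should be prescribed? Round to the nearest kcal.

2978 kilocalories daily

Mifflin-St Jeor (female): BMR = 10(137.5) + 6.25(189) − 5(38) − 161 = 1375 + 1181.25 − 190 − 161 = 2205.25 kcal/day.
TEE = 2205.25 × 1.55 = 3418.1375 kcal/day.
Required daily deficit = 0.4 × 7700 ÷ 7 = 440 kcal/day.
Target intake = 3418.1375 − 440 = 2978.1375 kcal/day.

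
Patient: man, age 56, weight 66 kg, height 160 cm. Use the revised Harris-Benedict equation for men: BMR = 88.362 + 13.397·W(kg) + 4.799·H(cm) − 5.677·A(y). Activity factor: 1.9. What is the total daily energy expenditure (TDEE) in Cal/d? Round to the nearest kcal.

Harris-Benedict: BMR = 88.362 + 13.397(66) + 4.799(160) − 5.677(56) = 1422.492 kcal/day.
TEE = BMR × activity factor = 1422.492 × 1.9 = 2702.7348 kcal/day.

2703 Cal/d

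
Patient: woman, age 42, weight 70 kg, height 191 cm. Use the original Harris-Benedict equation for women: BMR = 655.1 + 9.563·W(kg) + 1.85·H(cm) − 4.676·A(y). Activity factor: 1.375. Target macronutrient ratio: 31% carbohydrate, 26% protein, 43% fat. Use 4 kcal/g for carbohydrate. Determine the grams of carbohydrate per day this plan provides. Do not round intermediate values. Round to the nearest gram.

Harris-Benedict: BMR = 655.1 + 9.563(70) + 1.85(191) − 4.676(42) = 1481.468 kcal/day.
TEE = 1481.468 × 1.375 = 2037.0185 kcal/day.
Carbohydrate energy = 31% × 2037.0185 = 631.4757 kcal.
Carbohydrate = 631.4757 ÷ 4 kcal/g = 157.8689 g.

158 g/day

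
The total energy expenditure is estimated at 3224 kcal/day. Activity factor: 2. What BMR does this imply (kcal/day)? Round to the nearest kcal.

BMR = TEE ÷ activity factor = 3224 ÷ 2 = 1612 kcal/day.

1612 kcal/day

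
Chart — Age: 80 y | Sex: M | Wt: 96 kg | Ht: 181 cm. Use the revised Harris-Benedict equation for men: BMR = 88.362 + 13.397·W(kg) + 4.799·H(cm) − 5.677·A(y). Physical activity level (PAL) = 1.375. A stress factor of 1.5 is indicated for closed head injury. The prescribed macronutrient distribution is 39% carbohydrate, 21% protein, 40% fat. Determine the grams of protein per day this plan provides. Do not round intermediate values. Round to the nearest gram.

Harris-Benedict: BMR = 88.362 + 13.397(96) + 4.799(181) − 5.677(80) = 1788.933 kcal/day.
TEE = 1788.933 × 1.375 = 2459.7829 kcal/day.
With stress factor 1.5: 2459.7829 × 1.5 = 3689.6743 kcal/day.
Protein energy = 21% × 3689.6743 = 774.8316 kcal.
Protein = 774.8316 ÷ 4 kcal/g = 193.7079 g.

194 g/day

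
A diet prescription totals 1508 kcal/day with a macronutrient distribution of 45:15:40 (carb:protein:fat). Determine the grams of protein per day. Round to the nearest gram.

57 g/day

Protein energy = 15% × 1508 = 226.2 kcal.
At 4 kcal/g: 226.2 ÷ 4 = 56.55 g.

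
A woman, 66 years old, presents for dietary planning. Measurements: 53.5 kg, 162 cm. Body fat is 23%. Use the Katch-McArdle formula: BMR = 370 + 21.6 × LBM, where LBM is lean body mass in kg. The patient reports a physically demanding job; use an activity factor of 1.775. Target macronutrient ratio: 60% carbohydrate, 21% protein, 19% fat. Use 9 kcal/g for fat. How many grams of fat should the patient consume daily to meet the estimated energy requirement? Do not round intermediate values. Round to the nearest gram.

47 g/day

LBM = 53.5 × (1 − 0.23) = 41.195 kg. Katch-McArdle: BMR = 370 + 21.6 × 41.195 = 1259.812 kcal/day.
TEE = 1259.812 × 1.775 = 2236.1663 kcal/day.
Fat energy = 19% × 2236.1663 = 424.8716 kcal.
Fat = 424.8716 ÷ 9 kcal/g = 47.208 g.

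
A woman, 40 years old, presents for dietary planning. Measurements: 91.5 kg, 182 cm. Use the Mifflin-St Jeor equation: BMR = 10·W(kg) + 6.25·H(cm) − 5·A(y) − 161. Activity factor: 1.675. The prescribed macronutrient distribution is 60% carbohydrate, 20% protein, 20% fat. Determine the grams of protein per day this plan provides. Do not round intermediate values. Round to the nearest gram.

Mifflin-St Jeor (female): BMR = 10(91.5) + 6.25(182) − 5(40) − 161 = 915 + 1137.5 − 200 − 161 = 1691.5 kcal/day.
TEE = 1691.5 × 1.675 = 2833.2625 kcal/day.
Protein energy = 20% × 2833.2625 = 566.6525 kcal.
Protein = 566.6525 ÷ 4 kcal/g = 141.6631 g.

142 g/day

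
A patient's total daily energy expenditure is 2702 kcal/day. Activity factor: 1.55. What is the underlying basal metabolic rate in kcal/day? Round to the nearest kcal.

1743 kcal/day

BMR = TEE ÷ activity factor = 2702 ÷ 1.55 = 1743.2258 kcal/day.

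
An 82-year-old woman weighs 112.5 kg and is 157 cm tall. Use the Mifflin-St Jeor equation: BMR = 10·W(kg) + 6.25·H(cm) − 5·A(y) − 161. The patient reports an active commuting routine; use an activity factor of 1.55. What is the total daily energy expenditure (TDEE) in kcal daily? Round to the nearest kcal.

2380 kcal daily

Mifflin-St Jeor (female): BMR = 10(112.5) + 6.25(157) − 5(82) − 161 = 1125 + 981.25 − 410 − 161 = 1535.25 kcal/day.
TEE = BMR × activity factor = 1535.25 × 1.55 = 2379.6375 kcal/day.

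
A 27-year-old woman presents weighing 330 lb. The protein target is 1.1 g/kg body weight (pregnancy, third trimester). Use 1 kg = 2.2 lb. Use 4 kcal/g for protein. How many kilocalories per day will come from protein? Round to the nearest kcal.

Weight in kg = 330 ÷ 2.2 = 150 kg.
Protein = 1.1 g/kg × 150 kg = 165 g/day.
Protein energy = 165 g × 4 kcal/g = 660 kcal/day.

660 kcal/day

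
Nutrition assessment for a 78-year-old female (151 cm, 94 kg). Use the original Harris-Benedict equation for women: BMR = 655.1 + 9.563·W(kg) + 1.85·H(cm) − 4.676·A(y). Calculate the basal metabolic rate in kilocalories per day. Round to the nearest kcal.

Harris-Benedict: BMR = 655.1 + 9.563(94) + 1.85(151) − 4.676(78) = 1468.644 kcal/day.

1469 kilocalories per day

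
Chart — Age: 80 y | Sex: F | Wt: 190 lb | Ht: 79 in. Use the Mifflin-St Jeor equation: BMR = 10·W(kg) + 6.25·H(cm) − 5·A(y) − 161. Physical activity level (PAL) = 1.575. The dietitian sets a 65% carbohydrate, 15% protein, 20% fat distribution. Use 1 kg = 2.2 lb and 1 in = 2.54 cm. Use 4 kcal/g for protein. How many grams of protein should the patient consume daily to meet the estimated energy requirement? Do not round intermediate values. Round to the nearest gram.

92 g/day

Convert to metric: weight = 190 ÷ 2.2 = 86.3636 kg; height = 79 × 2.54 = 200.66 cm.
Mifflin-St Jeor (female): BMR = 10(86.3636) + 6.25(200.66) − 5(80) − 161 = 863.6364 + 1254.125 − 400 − 161 = 1556.7614 kcal/day.
TEE = 1556.7614 × 1.575 = 2451.8991 kcal/day.
Protein energy = 15% × 2451.8991 = 367.7849 kcal.
Protein = 367.7849 ÷ 4 kcal/g = 91.9462 g.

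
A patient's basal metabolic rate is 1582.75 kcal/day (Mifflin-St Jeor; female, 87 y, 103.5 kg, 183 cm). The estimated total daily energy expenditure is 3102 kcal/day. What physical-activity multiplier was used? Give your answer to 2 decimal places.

1.96

Activity factor = TEE ÷ BMR = 3102 ÷ 1582.75 = 1.96.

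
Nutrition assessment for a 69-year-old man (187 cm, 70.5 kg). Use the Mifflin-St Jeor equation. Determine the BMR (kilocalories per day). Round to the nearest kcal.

1534 kilocalories per day

Mifflin-St Jeor (male): BMR = 10(70.5) + 6.25(187) − 5(69) + 5 = 705 + 1168.75 − 345 + 5 = 1533.75 kcal/day.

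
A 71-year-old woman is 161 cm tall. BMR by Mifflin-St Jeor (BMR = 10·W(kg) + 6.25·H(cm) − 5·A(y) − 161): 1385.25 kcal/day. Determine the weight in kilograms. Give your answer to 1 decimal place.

1385.25 = 10·W + 6.25(161) − 5(71) − 161
10·W = 1385.25 − 490.25 = 895, so W = 89.5 kg.

89.5 kg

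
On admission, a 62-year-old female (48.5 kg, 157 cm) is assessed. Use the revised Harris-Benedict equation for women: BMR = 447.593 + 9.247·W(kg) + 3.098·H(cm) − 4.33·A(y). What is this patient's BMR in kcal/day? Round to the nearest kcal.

1114 kcal/day

Harris-Benedict: BMR = 447.593 + 9.247(48.5) + 3.098(157) − 4.33(62) = 1113.9985 kcal/day.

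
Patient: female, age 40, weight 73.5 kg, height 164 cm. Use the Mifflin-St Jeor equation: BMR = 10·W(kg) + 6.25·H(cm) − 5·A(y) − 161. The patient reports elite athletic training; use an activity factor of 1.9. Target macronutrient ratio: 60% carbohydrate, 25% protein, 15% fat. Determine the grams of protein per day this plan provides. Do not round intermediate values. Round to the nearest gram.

166 g/day

Mifflin-St Jeor (female): BMR = 10(73.5) + 6.25(164) − 5(40) − 161 = 735 + 1025 − 200 − 161 = 1399 kcal/day.
TEE = 1399 × 1.9 = 2658.1 kcal/day.
Protein energy = 25% × 2658.1 = 664.525 kcal.
Protein = 664.525 ÷ 4 kcal/g = 166.1313 g.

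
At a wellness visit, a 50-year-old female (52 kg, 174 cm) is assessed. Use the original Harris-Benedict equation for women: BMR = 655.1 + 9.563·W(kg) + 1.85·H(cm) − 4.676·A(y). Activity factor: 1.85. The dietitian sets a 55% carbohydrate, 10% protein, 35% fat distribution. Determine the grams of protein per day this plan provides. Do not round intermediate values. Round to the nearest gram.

Harris-Benedict: BMR = 655.1 + 9.563(52) + 1.85(174) − 4.676(50) = 1240.476 kcal/day.
TEE = 1240.476 × 1.85 = 2294.8806 kcal/day.
Protein energy = 10% × 2294.8806 = 229.4881 kcal.
Protein = 229.4881 ÷ 4 kcal/g = 57.372 g.

57 g/day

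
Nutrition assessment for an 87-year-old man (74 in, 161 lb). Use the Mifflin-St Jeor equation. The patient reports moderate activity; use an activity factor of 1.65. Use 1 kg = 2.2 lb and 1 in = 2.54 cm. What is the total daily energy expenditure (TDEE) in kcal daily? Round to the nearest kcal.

2436 kcal daily

Convert to metric: weight = 161 ÷ 2.2 = 73.1818 kg; height = 74 × 2.54 = 187.96 cm.
Mifflin-St Jeor (male): BMR = 10(73.1818) + 6.25(187.96) − 5(87) + 5 = 731.8182 + 1174.75 − 435 + 5 = 1476.5682 kcal/day.
TEE = BMR × activity factor = 1476.5682 × 1.65 = 2436.3375 kcal/day.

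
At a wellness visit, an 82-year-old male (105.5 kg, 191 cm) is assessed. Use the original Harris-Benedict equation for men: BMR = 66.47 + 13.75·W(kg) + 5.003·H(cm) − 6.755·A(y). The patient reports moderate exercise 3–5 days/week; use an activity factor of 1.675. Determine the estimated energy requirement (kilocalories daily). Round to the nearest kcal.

3214 kilocalories daily

Harris-Benedict: BMR = 66.47 + 13.75(105.5) + 5.003(191) − 6.755(82) = 1918.758 kcal/day.
TEE = BMR × activity factor = 1918.758 × 1.675 = 3213.9197 kcal/day.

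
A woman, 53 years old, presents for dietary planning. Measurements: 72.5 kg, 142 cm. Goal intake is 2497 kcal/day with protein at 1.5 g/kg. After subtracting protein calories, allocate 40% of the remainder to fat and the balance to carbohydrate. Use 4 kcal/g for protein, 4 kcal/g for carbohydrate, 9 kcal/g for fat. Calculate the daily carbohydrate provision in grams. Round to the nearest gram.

309 g/day

Protein = 1.5 × 72.5 = 108.75 g → 108.75 × 4 = 435 kcal.
Non-protein calories = 2497 − 435 = 2062 kcal.
Fat: 40% × 2062 = 824.8 kcal; carbohydrate: 1237.2 kcal.
Carbohydrate: 1237.2 kcal ÷ 4 kcal/g = 309.3 g.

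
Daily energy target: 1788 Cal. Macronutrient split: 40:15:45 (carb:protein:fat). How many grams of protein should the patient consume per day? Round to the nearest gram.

Protein energy = 15% × 1788 = 268.2 kcal.
At 4 kcal/g: 268.2 ÷ 4 = 67.05 g.

67 g/day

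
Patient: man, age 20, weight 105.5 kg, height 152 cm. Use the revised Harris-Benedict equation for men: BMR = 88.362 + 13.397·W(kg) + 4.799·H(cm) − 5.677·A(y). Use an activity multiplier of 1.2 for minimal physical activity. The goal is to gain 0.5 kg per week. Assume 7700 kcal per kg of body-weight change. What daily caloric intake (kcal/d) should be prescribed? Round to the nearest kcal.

Harris-Benedict: BMR = 88.362 + 13.397(105.5) + 4.799(152) − 5.677(20) = 2117.6535 kcal/day.
TEE = 2117.6535 × 1.2 = 2541.1842 kcal/day.
Required daily surplus = 0.5 × 7700 ÷ 7 = 550 kcal/day.
Target intake = 2541.1842 + 550 = 3091.1842 kcal/day.

3091 kcal/d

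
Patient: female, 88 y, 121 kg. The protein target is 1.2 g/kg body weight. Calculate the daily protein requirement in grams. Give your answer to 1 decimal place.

Protein = 1.2 g/kg × 121 kg = 145.2 g/day.

145.2 g/day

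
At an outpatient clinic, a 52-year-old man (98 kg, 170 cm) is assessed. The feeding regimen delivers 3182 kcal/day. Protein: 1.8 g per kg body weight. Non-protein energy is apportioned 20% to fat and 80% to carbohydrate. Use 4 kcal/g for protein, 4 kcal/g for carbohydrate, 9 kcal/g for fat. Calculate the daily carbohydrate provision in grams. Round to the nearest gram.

495 g/day

Protein = 1.8 × 98 = 176.4 g → 176.4 × 4 = 705.6 kcal.
Non-protein calories = 3182 − 705.6 = 2476.4 kcal.
Fat: 20% × 2476.4 = 495.28 kcal; carbohydrate: 1981.12 kcal.
Carbohydrate: 1981.12 kcal ÷ 4 kcal/g = 495.28 g.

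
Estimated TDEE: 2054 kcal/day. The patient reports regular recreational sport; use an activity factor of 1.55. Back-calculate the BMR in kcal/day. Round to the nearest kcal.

1325 kcal/day

BMR = TEE ÷ activity factor = 2054 ÷ 1.55 = 1325.1613 kcal/day.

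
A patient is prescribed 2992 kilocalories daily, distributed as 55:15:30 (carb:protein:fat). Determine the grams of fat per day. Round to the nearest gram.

Fat energy = 30% × 2992 = 897.6 kcal.
At 9 kcal/g: 897.6 ÷ 9 = 99.7333 g.

100 g/day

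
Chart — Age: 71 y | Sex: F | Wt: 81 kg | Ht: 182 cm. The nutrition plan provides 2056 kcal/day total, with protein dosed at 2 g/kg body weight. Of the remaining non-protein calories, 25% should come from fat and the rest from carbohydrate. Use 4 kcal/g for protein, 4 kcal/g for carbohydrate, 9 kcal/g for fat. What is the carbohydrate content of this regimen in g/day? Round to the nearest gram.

Protein = 2 × 81 = 162 g → 162 × 4 = 648 kcal.
Non-protein calories = 2056 − 648 = 1408 kcal.
Fat: 25% × 1408 = 352 kcal; carbohydrate: 1056 kcal.
Carbohydrate: 1056 kcal ÷ 4 kcal/g = 264 g.

264 g/day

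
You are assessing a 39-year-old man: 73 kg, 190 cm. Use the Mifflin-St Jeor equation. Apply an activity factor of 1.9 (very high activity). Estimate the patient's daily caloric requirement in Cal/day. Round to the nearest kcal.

Mifflin-St Jeor (male): BMR = 10(73) + 6.25(190) − 5(39) + 5 = 730 + 1187.5 − 195 + 5 = 1727.5 kcal/day.
TEE = BMR × activity factor = 1727.5 × 1.9 = 3282.25 kcal/day.

3282 Cal/day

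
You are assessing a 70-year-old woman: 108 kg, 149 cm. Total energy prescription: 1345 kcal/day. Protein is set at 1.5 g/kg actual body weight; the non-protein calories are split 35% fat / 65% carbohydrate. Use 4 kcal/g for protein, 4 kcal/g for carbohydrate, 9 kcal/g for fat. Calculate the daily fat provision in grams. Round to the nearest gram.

27 g/day

Protein = 1.5 × 108 = 162 g → 162 × 4 = 648 kcal.
Non-protein calories = 1345 − 648 = 697 kcal.
Fat: 35% × 697 = 243.95 kcal; carbohydrate: 453.05 kcal.
Fat: 243.95 kcal ÷ 9 kcal/g = 27.1056 g.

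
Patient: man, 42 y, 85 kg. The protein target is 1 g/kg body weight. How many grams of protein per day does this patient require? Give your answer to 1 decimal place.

85.0 g/day

Protein = 1 g/kg × 85 kg = 85 g/day.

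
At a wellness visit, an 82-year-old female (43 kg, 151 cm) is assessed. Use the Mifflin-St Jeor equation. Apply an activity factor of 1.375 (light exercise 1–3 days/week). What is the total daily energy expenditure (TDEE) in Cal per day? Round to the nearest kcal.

Mifflin-St Jeor (female): BMR = 10(43) + 6.25(151) − 5(82) − 161 = 430 + 943.75 − 410 − 161 = 802.75 kcal/day.
TEE = BMR × activity factor = 802.75 × 1.375 = 1103.7813 kcal/day.

1104 Cal per day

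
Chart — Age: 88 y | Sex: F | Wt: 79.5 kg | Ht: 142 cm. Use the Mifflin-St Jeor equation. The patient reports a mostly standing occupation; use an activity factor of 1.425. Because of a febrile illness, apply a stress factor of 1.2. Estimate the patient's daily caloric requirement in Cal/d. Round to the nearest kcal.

Mifflin-St Jeor (female): BMR = 10(79.5) + 6.25(142) − 5(88) − 161 = 795 + 887.5 − 440 − 161 = 1081.5 kcal/day.
TEE = BMR × activity factor = 1081.5 × 1.425 = 1541.1375 kcal/day.
Apply stress factor: 1541.1375 × 1.2 = 1849.365 kcal/day.

1849 Cal/d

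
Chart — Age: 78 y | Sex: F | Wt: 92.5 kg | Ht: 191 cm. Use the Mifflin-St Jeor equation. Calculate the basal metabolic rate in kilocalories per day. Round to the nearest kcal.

1568 kilocalories per day

Mifflin-St Jeor (female): BMR = 10(92.5) + 6.25(191) − 5(78) − 161 = 925 + 1193.75 − 390 − 161 = 1567.75 kcal/day.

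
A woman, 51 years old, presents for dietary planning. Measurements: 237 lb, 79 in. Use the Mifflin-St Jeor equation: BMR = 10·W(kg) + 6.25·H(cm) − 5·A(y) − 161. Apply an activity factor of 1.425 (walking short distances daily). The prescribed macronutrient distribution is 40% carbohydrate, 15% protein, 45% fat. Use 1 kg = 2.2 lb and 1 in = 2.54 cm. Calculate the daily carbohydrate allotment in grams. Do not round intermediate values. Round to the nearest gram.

273 g/day

Convert to metric: weight = 237 ÷ 2.2 = 107.7273 kg; height = 79 × 2.54 = 200.66 cm.
Mifflin-St Jeor (female): BMR = 10(107.7273) + 6.25(200.66) − 5(51) − 161 = 1077.2727 + 1254.125 − 255 − 161 = 1915.3977 kcal/day.
TEE = 1915.3977 × 1.425 = 2729.4418 kcal/day.
Carbohydrate energy = 40% × 2729.4418 = 1091.7767 kcal.
Carbohydrate = 1091.7767 ÷ 4 kcal/g = 272.9442 g.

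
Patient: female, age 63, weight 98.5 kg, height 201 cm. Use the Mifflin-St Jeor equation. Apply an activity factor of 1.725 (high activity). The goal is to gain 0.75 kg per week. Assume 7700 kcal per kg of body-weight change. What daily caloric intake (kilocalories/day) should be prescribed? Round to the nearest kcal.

Mifflin-St Jeor (female): BMR = 10(98.5) + 6.25(201) − 5(63) − 161 = 985 + 1256.25 − 315 − 161 = 1765.25 kcal/day.
TEE = 1765.25 × 1.725 = 3045.0563 kcal/day.
Required daily surplus = 0.75 × 7700 ÷ 7 = 825 kcal/day.
Target intake = 3045.0563 + 825 = 3870.0563 kcal/day.

3870 kilocalories/day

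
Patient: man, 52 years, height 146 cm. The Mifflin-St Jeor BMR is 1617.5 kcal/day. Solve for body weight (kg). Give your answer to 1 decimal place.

1617.5 = 10·W + 6.25(146) − 5(52) + 5
10·W = 1617.5 − 657.5 = 960, so W = 96 kg.

96.0 kg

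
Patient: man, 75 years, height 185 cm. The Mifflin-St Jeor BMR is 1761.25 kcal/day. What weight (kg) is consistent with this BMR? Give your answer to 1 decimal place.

97.5 kg

1761.25 = 10·W + 6.25(185) − 5(75) + 5
10·W = 1761.25 − 786.25 = 975, so W = 97.5 kg.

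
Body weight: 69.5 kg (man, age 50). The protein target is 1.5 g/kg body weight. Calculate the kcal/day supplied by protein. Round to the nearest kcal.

Protein = 1.5 g/kg × 69.5 kg = 104.25 g/day.
Protein energy = 104.25 g × 4 kcal/g = 417 kcal/day.

417 kcal/day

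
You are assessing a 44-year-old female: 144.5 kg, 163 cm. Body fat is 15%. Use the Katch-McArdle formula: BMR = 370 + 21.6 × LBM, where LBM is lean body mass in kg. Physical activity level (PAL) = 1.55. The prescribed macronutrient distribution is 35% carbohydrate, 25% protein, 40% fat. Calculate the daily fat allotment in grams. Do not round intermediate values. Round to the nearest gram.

LBM = 144.5 × (1 − 0.15) = 122.825 kg. Katch-McArdle: BMR = 370 + 21.6 × 122.825 = 3023.02 kcal/day.
TEE = 3023.02 × 1.55 = 4685.681 kcal/day.
Fat energy = 40% × 4685.681 = 1874.2724 kcal.
Fat = 1874.2724 ÷ 9 kcal/g = 208.2525 g.

208 g/day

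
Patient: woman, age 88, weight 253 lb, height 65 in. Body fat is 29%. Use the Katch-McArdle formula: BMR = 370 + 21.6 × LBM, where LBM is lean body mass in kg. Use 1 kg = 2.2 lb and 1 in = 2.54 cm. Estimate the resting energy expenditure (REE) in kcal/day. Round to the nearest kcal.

Convert to metric: weight = 253 ÷ 2.2 = 115 kg; height = 65 × 2.54 = 165.1 cm.
LBM = 115 × (1 − 0.29) = 81.65 kg. Katch-McArdle: BMR = 370 + 21.6 × 81.65 = 2133.64 kcal/day.

2134 kcal/day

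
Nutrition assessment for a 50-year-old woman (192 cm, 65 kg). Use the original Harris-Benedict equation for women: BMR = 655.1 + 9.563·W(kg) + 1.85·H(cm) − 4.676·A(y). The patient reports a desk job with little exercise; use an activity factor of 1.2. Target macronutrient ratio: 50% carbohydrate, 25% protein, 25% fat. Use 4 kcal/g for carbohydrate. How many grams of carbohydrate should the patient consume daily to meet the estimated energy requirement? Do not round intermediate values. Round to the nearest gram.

Harris-Benedict: BMR = 655.1 + 9.563(65) + 1.85(192) − 4.676(50) = 1398.095 kcal/day.
TEE = 1398.095 × 1.2 = 1677.714 kcal/day.
Carbohydrate energy = 50% × 1677.714 = 838.857 kcal.
Carbohydrate = 838.857 ÷ 4 kcal/g = 209.7143 g.

210 g/day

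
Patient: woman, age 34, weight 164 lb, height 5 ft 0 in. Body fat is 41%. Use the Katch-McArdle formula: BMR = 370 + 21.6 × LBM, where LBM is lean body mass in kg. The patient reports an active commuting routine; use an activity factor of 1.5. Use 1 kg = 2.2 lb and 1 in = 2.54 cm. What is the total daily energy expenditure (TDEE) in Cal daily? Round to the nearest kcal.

1980 Cal daily

Convert to metric: weight = 164 ÷ 2.2 = 74.5455 kg; height = (5×12 + 0) × 2.54 = 60 × 2.54 = 152.4 cm.
LBM = 74.5455 × (1 − 0.41) = 43.9818 kg. Katch-McArdle: BMR = 370 + 21.6 × 43.9818 = 1320.0073 kcal/day.
TEE = BMR × activity factor = 1320.0073 × 1.5 = 1980.0109 kcal/day.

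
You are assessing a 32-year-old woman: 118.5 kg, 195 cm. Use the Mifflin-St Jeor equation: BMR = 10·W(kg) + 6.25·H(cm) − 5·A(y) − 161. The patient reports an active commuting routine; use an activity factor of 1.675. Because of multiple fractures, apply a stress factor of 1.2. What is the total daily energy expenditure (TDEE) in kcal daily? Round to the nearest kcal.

4186 kcal daily

Mifflin-St Jeor (female): BMR = 10(118.5) + 6.25(195) − 5(32) − 161 = 1185 + 1218.75 − 160 − 161 = 2082.75 kcal/day.
TEE = BMR × activity factor = 2082.75 × 1.675 = 3488.6063 kcal/day.
Apply stress factor: 3488.6063 × 1.2 = 4186.3275 kcal/day.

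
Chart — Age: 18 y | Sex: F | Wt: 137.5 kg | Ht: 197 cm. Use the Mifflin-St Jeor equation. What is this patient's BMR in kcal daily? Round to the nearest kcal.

2355 kcal daily

Mifflin-St Jeor (female): BMR = 10(137.5) + 6.25(197) − 5(18) − 161 = 1375 + 1231.25 − 90 − 161 = 2355.25 kcal/day.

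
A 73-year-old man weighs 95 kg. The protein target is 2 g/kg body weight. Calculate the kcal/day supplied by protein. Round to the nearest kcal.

Protein = 2 g/kg × 95 kg = 190 g/day.
Protein energy = 190 g × 4 kcal/g = 760 kcal/day.

760 kcal/day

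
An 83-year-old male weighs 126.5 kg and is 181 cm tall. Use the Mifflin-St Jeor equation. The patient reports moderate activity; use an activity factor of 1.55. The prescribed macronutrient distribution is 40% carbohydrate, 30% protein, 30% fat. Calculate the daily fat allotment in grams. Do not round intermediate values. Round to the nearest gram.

Mifflin-St Jeor (male): BMR = 10(126.5) + 6.25(181) − 5(83) + 5 = 1265 + 1131.25 − 415 + 5 = 1986.25 kcal/day.
TEE = 1986.25 × 1.55 = 3078.6875 kcal/day.
Fat energy = 30% × 3078.6875 = 923.6063 kcal.
Fat = 923.6063 ÷ 9 kcal/g = 102.6229 g.

103 g/day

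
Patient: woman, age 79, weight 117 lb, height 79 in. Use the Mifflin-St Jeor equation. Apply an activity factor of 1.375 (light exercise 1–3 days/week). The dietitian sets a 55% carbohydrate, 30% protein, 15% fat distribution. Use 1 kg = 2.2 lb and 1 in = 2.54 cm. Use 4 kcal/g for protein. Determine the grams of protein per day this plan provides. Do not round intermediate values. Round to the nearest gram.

127 g/day

Convert to metric: weight = 117 ÷ 2.2 = 53.1818 kg; height = 79 × 2.54 = 200.66 cm.
Mifflin-St Jeor (female): BMR = 10(53.1818) + 6.25(200.66) − 5(79) − 161 = 531.8182 + 1254.125 − 395 − 161 = 1229.9432 kcal/day.
TEE = 1229.9432 × 1.375 = 1691.1719 kcal/day.
Protein energy = 30% × 1691.1719 = 507.3516 kcal.
Protein = 507.3516 ÷ 4 kcal/g = 126.8379 g.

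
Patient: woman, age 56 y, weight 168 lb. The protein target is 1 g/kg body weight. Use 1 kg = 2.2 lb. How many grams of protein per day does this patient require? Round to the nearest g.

76 g/day

Weight in kg = 168 ÷ 2.2 = 76.3636 kg.
Protein = 1 g/kg × 76.3636 kg = 76.3636 g/day.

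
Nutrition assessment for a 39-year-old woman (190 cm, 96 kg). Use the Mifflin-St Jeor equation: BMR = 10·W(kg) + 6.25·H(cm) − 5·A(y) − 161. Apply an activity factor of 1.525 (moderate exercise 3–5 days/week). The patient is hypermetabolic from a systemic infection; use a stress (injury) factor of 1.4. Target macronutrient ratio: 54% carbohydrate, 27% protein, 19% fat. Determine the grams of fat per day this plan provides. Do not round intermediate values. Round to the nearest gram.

Mifflin-St Jeor (female): BMR = 10(96) + 6.25(190) − 5(39) − 161 = 960 + 1187.5 − 195 − 161 = 1791.5 kcal/day.
TEE = 1791.5 × 1.525 = 2732.0375 kcal/day.
With stress factor 1.4: 2732.0375 × 1.4 = 3824.8525 kcal/day.
Fat energy = 19% × 3824.8525 = 726.722 kcal.
Fat = 726.722 ÷ 9 kcal/g = 80.7469 g.

81 g/day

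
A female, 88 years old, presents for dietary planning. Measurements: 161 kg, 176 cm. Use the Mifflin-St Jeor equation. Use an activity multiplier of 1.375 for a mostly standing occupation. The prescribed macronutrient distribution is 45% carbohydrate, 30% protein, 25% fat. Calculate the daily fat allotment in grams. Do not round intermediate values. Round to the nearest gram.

81 g/day

Mifflin-St Jeor (female): BMR = 10(161) + 6.25(176) − 5(88) − 161 = 1610 + 1100 − 440 − 161 = 2109 kcal/day.
TEE = 2109 × 1.375 = 2899.875 kcal/day.
Fat energy = 25% × 2899.875 = 724.9688 kcal.
Fat = 724.9688 ÷ 9 kcal/g = 80.5521 g.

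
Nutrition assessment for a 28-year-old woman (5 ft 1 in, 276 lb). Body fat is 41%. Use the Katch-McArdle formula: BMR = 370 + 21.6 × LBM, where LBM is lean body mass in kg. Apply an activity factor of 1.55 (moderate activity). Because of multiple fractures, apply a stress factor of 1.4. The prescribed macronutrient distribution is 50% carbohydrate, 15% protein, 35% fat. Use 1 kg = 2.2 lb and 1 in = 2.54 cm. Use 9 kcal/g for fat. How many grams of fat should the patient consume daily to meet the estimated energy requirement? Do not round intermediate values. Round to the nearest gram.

Convert to metric: weight = 276 ÷ 2.2 = 125.4545 kg; height = (5×12 + 1) × 2.54 = 61 × 2.54 = 154.94 cm.
LBM = 125.4545 × (1 − 0.41) = 74.0182 kg. Katch-McArdle: BMR = 370 + 21.6 × 74.0182 = 1968.7927 kcal/day.
TEE = 1968.7927 × 1.55 = 3051.6287 kcal/day.
With stress factor 1.4: 3051.6287 × 1.4 = 4272.2802 kcal/day.
Fat energy = 35% × 4272.2802 = 1495.2981 kcal.
Fat = 1495.2981 ÷ 9 kcal/g = 166.1442 g.

166 g/day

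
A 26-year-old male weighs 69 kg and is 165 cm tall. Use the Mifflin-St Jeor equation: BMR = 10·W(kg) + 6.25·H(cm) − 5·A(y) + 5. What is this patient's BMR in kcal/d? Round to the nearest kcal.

1596 kcal/d

Mifflin-St Jeor (male): BMR = 10(69) + 6.25(165) − 5(26) + 5 = 690 + 1031.25 − 130 + 5 = 1596.25 kcal/day.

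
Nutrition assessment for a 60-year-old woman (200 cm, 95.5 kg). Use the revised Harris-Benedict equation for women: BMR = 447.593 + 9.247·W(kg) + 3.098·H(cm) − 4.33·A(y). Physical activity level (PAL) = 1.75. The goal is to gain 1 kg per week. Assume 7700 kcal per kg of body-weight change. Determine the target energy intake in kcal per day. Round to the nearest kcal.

4058 kcal per day

Harris-Benedict: BMR = 447.593 + 9.247(95.5) + 3.098(200) − 4.33(60) = 1690.4815 kcal/day.
TEE = 1690.4815 × 1.75 = 2958.3426 kcal/day.
Required daily surplus = 1 × 7700 ÷ 7 = 1100 kcal/day.
Target intake = 2958.3426 + 1100 = 4058.3426 kcal/day.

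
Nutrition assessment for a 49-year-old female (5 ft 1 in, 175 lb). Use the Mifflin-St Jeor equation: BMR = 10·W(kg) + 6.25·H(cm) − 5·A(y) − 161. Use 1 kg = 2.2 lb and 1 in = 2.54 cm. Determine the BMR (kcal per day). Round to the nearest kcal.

1358 kcal per day

Convert to metric: weight = 175 ÷ 2.2 = 79.5455 kg; height = (5×12 + 1) × 2.54 = 61 × 2.54 = 154.94 cm.
Mifflin-St Jeor (female): BMR = 10(79.5455) + 6.25(154.94) − 5(49) − 161 = 795.4545 + 968.375 − 245 − 161 = 1357.8295 kcal/day.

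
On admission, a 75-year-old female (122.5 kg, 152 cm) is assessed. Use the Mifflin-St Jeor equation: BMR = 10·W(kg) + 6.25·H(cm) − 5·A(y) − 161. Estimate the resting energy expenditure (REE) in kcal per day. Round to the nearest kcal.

Mifflin-St Jeor (female): BMR = 10(122.5) + 6.25(152) − 5(75) − 161 = 1225 + 950 − 375 − 161 = 1639 kcal/day.

1639 kcal per day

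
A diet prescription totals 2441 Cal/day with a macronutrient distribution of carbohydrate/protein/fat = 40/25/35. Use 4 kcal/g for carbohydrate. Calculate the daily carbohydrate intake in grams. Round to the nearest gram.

Carbohydrate energy = 40% × 2441 = 976.4 kcal.
At 4 kcal/g: 976.4 ÷ 4 = 244.1 g.

244 g/day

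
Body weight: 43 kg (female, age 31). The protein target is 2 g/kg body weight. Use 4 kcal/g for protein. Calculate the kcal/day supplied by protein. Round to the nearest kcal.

Protein = 2 g/kg × 43 kg = 86 g/day.
Protein energy = 86 g × 4 kcal/g = 344 kcal/day.

344 kcal/day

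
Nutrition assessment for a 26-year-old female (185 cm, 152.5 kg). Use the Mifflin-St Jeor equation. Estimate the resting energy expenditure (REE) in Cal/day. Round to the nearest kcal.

2390 Cal/day

Mifflin-St Jeor (female): BMR = 10(152.5) + 6.25(185) − 5(26) − 161 = 1525 + 1156.25 − 130 − 161 = 2390.25 kcal/day.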